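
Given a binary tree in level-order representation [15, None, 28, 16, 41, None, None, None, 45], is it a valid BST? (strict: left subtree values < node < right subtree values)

Level-order array: [15, None, 28, 16, 41, None, None, None, 45]
Validate using subtree bounds (lo, hi): at each node, require lo < value < hi,
then recurse left with hi=value and right with lo=value.
Preorder trace (stopping at first violation):
  at node 15 with bounds (-inf, +inf): OK
  at node 28 with bounds (15, +inf): OK
  at node 16 with bounds (15, 28): OK
  at node 41 with bounds (28, +inf): OK
  at node 45 with bounds (41, +inf): OK
No violation found at any node.
Result: Valid BST


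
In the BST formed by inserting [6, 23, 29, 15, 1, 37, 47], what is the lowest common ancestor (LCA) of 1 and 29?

Tree insertion order: [6, 23, 29, 15, 1, 37, 47]
Tree (level-order array): [6, 1, 23, None, None, 15, 29, None, None, None, 37, None, 47]
In a BST, the LCA of p=1, q=29 is the first node v on the
root-to-leaf path with p <= v <= q (go left if both < v, right if both > v).
Walk from root:
  at 6: 1 <= 6 <= 29, this is the LCA
LCA = 6


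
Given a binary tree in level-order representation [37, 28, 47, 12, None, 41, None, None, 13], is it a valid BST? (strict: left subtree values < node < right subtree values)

Level-order array: [37, 28, 47, 12, None, 41, None, None, 13]
Validate using subtree bounds (lo, hi): at each node, require lo < value < hi,
then recurse left with hi=value and right with lo=value.
Preorder trace (stopping at first violation):
  at node 37 with bounds (-inf, +inf): OK
  at node 28 with bounds (-inf, 37): OK
  at node 12 with bounds (-inf, 28): OK
  at node 13 with bounds (12, 28): OK
  at node 47 with bounds (37, +inf): OK
  at node 41 with bounds (37, 47): OK
No violation found at any node.
Result: Valid BST


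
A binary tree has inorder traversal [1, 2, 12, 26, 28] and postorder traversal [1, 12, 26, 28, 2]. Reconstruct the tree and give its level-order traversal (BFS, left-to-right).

Inorder:   [1, 2, 12, 26, 28]
Postorder: [1, 12, 26, 28, 2]
Algorithm: postorder visits root last, so walk postorder right-to-left;
each value is the root of the current inorder slice — split it at that
value, recurse on the right subtree first, then the left.
Recursive splits:
  root=2; inorder splits into left=[1], right=[12, 26, 28]
  root=28; inorder splits into left=[12, 26], right=[]
  root=26; inorder splits into left=[12], right=[]
  root=12; inorder splits into left=[], right=[]
  root=1; inorder splits into left=[], right=[]
Reconstructed level-order: [2, 1, 28, 26, 12]


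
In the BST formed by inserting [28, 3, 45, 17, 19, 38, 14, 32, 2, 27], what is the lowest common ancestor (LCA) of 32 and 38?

Tree insertion order: [28, 3, 45, 17, 19, 38, 14, 32, 2, 27]
Tree (level-order array): [28, 3, 45, 2, 17, 38, None, None, None, 14, 19, 32, None, None, None, None, 27]
In a BST, the LCA of p=32, q=38 is the first node v on the
root-to-leaf path with p <= v <= q (go left if both < v, right if both > v).
Walk from root:
  at 28: both 32 and 38 > 28, go right
  at 45: both 32 and 38 < 45, go left
  at 38: 32 <= 38 <= 38, this is the LCA
LCA = 38


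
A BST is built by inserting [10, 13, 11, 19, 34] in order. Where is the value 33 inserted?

Starting tree (level order): [10, None, 13, 11, 19, None, None, None, 34]
Insertion path: 10 -> 13 -> 19 -> 34
Result: insert 33 as left child of 34
Final tree (level order): [10, None, 13, 11, 19, None, None, None, 34, 33]


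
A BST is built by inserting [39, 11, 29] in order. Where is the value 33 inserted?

Starting tree (level order): [39, 11, None, None, 29]
Insertion path: 39 -> 11 -> 29
Result: insert 33 as right child of 29
Final tree (level order): [39, 11, None, None, 29, None, 33]


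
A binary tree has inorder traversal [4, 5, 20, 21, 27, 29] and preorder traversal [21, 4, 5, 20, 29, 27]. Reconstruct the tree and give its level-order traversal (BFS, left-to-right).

Inorder:  [4, 5, 20, 21, 27, 29]
Preorder: [21, 4, 5, 20, 29, 27]
Algorithm: preorder visits root first, so consume preorder in order;
for each root, split the current inorder slice at that value into
left-subtree inorder and right-subtree inorder, then recurse.
Recursive splits:
  root=21; inorder splits into left=[4, 5, 20], right=[27, 29]
  root=4; inorder splits into left=[], right=[5, 20]
  root=5; inorder splits into left=[], right=[20]
  root=20; inorder splits into left=[], right=[]
  root=29; inorder splits into left=[27], right=[]
  root=27; inorder splits into left=[], right=[]
Reconstructed level-order: [21, 4, 29, 5, 27, 20]


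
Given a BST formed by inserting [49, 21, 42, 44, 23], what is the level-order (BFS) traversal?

Tree insertion order: [49, 21, 42, 44, 23]
Tree (level-order array): [49, 21, None, None, 42, 23, 44]
BFS from the root, enqueuing left then right child of each popped node:
  queue [49] -> pop 49, enqueue [21], visited so far: [49]
  queue [21] -> pop 21, enqueue [42], visited so far: [49, 21]
  queue [42] -> pop 42, enqueue [23, 44], visited so far: [49, 21, 42]
  queue [23, 44] -> pop 23, enqueue [none], visited so far: [49, 21, 42, 23]
  queue [44] -> pop 44, enqueue [none], visited so far: [49, 21, 42, 23, 44]
Result: [49, 21, 42, 23, 44]


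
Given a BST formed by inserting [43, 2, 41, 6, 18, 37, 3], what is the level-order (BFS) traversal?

Tree insertion order: [43, 2, 41, 6, 18, 37, 3]
Tree (level-order array): [43, 2, None, None, 41, 6, None, 3, 18, None, None, None, 37]
BFS from the root, enqueuing left then right child of each popped node:
  queue [43] -> pop 43, enqueue [2], visited so far: [43]
  queue [2] -> pop 2, enqueue [41], visited so far: [43, 2]
  queue [41] -> pop 41, enqueue [6], visited so far: [43, 2, 41]
  queue [6] -> pop 6, enqueue [3, 18], visited so far: [43, 2, 41, 6]
  queue [3, 18] -> pop 3, enqueue [none], visited so far: [43, 2, 41, 6, 3]
  queue [18] -> pop 18, enqueue [37], visited so far: [43, 2, 41, 6, 3, 18]
  queue [37] -> pop 37, enqueue [none], visited so far: [43, 2, 41, 6, 3, 18, 37]
Result: [43, 2, 41, 6, 3, 18, 37]


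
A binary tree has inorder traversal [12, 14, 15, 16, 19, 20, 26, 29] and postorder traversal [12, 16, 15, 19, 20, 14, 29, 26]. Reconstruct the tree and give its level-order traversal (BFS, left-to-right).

Inorder:   [12, 14, 15, 16, 19, 20, 26, 29]
Postorder: [12, 16, 15, 19, 20, 14, 29, 26]
Algorithm: postorder visits root last, so walk postorder right-to-left;
each value is the root of the current inorder slice — split it at that
value, recurse on the right subtree first, then the left.
Recursive splits:
  root=26; inorder splits into left=[12, 14, 15, 16, 19, 20], right=[29]
  root=29; inorder splits into left=[], right=[]
  root=14; inorder splits into left=[12], right=[15, 16, 19, 20]
  root=20; inorder splits into left=[15, 16, 19], right=[]
  root=19; inorder splits into left=[15, 16], right=[]
  root=15; inorder splits into left=[], right=[16]
  root=16; inorder splits into left=[], right=[]
  root=12; inorder splits into left=[], right=[]
Reconstructed level-order: [26, 14, 29, 12, 20, 19, 15, 16]


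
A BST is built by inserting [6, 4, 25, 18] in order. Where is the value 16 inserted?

Starting tree (level order): [6, 4, 25, None, None, 18]
Insertion path: 6 -> 25 -> 18
Result: insert 16 as left child of 18
Final tree (level order): [6, 4, 25, None, None, 18, None, 16]


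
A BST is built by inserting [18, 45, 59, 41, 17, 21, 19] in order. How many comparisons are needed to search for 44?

Search path for 44: 18 -> 45 -> 41
Found: False
Comparisons: 3


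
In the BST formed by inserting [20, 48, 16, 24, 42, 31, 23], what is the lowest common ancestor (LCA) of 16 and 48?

Tree insertion order: [20, 48, 16, 24, 42, 31, 23]
Tree (level-order array): [20, 16, 48, None, None, 24, None, 23, 42, None, None, 31]
In a BST, the LCA of p=16, q=48 is the first node v on the
root-to-leaf path with p <= v <= q (go left if both < v, right if both > v).
Walk from root:
  at 20: 16 <= 20 <= 48, this is the LCA
LCA = 20


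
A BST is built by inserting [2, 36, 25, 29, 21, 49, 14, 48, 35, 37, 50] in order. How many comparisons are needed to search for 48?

Search path for 48: 2 -> 36 -> 49 -> 48
Found: True
Comparisons: 4


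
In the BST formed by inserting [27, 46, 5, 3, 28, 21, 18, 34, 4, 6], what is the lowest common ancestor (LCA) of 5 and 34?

Tree insertion order: [27, 46, 5, 3, 28, 21, 18, 34, 4, 6]
Tree (level-order array): [27, 5, 46, 3, 21, 28, None, None, 4, 18, None, None, 34, None, None, 6]
In a BST, the LCA of p=5, q=34 is the first node v on the
root-to-leaf path with p <= v <= q (go left if both < v, right if both > v).
Walk from root:
  at 27: 5 <= 27 <= 34, this is the LCA
LCA = 27


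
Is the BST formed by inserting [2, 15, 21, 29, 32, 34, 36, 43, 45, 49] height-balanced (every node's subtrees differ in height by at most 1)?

Tree (level-order array): [2, None, 15, None, 21, None, 29, None, 32, None, 34, None, 36, None, 43, None, 45, None, 49]
Definition: a tree is height-balanced if, at every node, |h(left) - h(right)| <= 1 (empty subtree has height -1).
Bottom-up per-node check:
  node 49: h_left=-1, h_right=-1, diff=0 [OK], height=0
  node 45: h_left=-1, h_right=0, diff=1 [OK], height=1
  node 43: h_left=-1, h_right=1, diff=2 [FAIL (|-1-1|=2 > 1)], height=2
  node 36: h_left=-1, h_right=2, diff=3 [FAIL (|-1-2|=3 > 1)], height=3
  node 34: h_left=-1, h_right=3, diff=4 [FAIL (|-1-3|=4 > 1)], height=4
  node 32: h_left=-1, h_right=4, diff=5 [FAIL (|-1-4|=5 > 1)], height=5
  node 29: h_left=-1, h_right=5, diff=6 [FAIL (|-1-5|=6 > 1)], height=6
  node 21: h_left=-1, h_right=6, diff=7 [FAIL (|-1-6|=7 > 1)], height=7
  node 15: h_left=-1, h_right=7, diff=8 [FAIL (|-1-7|=8 > 1)], height=8
  node 2: h_left=-1, h_right=8, diff=9 [FAIL (|-1-8|=9 > 1)], height=9
Node 43 violates the condition: |-1 - 1| = 2 > 1.
Result: Not balanced


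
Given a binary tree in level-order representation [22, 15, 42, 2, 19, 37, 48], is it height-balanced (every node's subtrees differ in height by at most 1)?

Tree (level-order array): [22, 15, 42, 2, 19, 37, 48]
Definition: a tree is height-balanced if, at every node, |h(left) - h(right)| <= 1 (empty subtree has height -1).
Bottom-up per-node check:
  node 2: h_left=-1, h_right=-1, diff=0 [OK], height=0
  node 19: h_left=-1, h_right=-1, diff=0 [OK], height=0
  node 15: h_left=0, h_right=0, diff=0 [OK], height=1
  node 37: h_left=-1, h_right=-1, diff=0 [OK], height=0
  node 48: h_left=-1, h_right=-1, diff=0 [OK], height=0
  node 42: h_left=0, h_right=0, diff=0 [OK], height=1
  node 22: h_left=1, h_right=1, diff=0 [OK], height=2
All nodes satisfy the balance condition.
Result: Balanced


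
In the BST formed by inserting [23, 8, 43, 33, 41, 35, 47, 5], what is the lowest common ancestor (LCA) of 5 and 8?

Tree insertion order: [23, 8, 43, 33, 41, 35, 47, 5]
Tree (level-order array): [23, 8, 43, 5, None, 33, 47, None, None, None, 41, None, None, 35]
In a BST, the LCA of p=5, q=8 is the first node v on the
root-to-leaf path with p <= v <= q (go left if both < v, right if both > v).
Walk from root:
  at 23: both 5 and 8 < 23, go left
  at 8: 5 <= 8 <= 8, this is the LCA
LCA = 8


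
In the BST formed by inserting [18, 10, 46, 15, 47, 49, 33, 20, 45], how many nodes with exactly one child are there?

Tree built from: [18, 10, 46, 15, 47, 49, 33, 20, 45]
Tree (level-order array): [18, 10, 46, None, 15, 33, 47, None, None, 20, 45, None, 49]
Rule: These are nodes with exactly 1 non-null child.
Per-node child counts:
  node 18: 2 child(ren)
  node 10: 1 child(ren)
  node 15: 0 child(ren)
  node 46: 2 child(ren)
  node 33: 2 child(ren)
  node 20: 0 child(ren)
  node 45: 0 child(ren)
  node 47: 1 child(ren)
  node 49: 0 child(ren)
Matching nodes: [10, 47]
Count of nodes with exactly one child: 2


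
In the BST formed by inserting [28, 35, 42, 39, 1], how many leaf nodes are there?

Tree built from: [28, 35, 42, 39, 1]
Tree (level-order array): [28, 1, 35, None, None, None, 42, 39]
Rule: A leaf has 0 children.
Per-node child counts:
  node 28: 2 child(ren)
  node 1: 0 child(ren)
  node 35: 1 child(ren)
  node 42: 1 child(ren)
  node 39: 0 child(ren)
Matching nodes: [1, 39]
Count of leaf nodes: 2


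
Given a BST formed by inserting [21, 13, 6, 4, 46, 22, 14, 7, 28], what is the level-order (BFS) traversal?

Tree insertion order: [21, 13, 6, 4, 46, 22, 14, 7, 28]
Tree (level-order array): [21, 13, 46, 6, 14, 22, None, 4, 7, None, None, None, 28]
BFS from the root, enqueuing left then right child of each popped node:
  queue [21] -> pop 21, enqueue [13, 46], visited so far: [21]
  queue [13, 46] -> pop 13, enqueue [6, 14], visited so far: [21, 13]
  queue [46, 6, 14] -> pop 46, enqueue [22], visited so far: [21, 13, 46]
  queue [6, 14, 22] -> pop 6, enqueue [4, 7], visited so far: [21, 13, 46, 6]
  queue [14, 22, 4, 7] -> pop 14, enqueue [none], visited so far: [21, 13, 46, 6, 14]
  queue [22, 4, 7] -> pop 22, enqueue [28], visited so far: [21, 13, 46, 6, 14, 22]
  queue [4, 7, 28] -> pop 4, enqueue [none], visited so far: [21, 13, 46, 6, 14, 22, 4]
  queue [7, 28] -> pop 7, enqueue [none], visited so far: [21, 13, 46, 6, 14, 22, 4, 7]
  queue [28] -> pop 28, enqueue [none], visited so far: [21, 13, 46, 6, 14, 22, 4, 7, 28]
Result: [21, 13, 46, 6, 14, 22, 4, 7, 28]


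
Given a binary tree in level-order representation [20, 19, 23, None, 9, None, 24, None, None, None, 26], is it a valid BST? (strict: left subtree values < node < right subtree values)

Level-order array: [20, 19, 23, None, 9, None, 24, None, None, None, 26]
Validate using subtree bounds (lo, hi): at each node, require lo < value < hi,
then recurse left with hi=value and right with lo=value.
Preorder trace (stopping at first violation):
  at node 20 with bounds (-inf, +inf): OK
  at node 19 with bounds (-inf, 20): OK
  at node 9 with bounds (19, 20): VIOLATION
Node 9 violates its bound: not (19 < 9 < 20).
Result: Not a valid BST


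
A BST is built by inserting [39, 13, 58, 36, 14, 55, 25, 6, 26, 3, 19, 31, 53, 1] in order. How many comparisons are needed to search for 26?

Search path for 26: 39 -> 13 -> 36 -> 14 -> 25 -> 26
Found: True
Comparisons: 6


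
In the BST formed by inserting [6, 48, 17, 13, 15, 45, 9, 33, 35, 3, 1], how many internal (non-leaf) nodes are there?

Tree built from: [6, 48, 17, 13, 15, 45, 9, 33, 35, 3, 1]
Tree (level-order array): [6, 3, 48, 1, None, 17, None, None, None, 13, 45, 9, 15, 33, None, None, None, None, None, None, 35]
Rule: An internal node has at least one child.
Per-node child counts:
  node 6: 2 child(ren)
  node 3: 1 child(ren)
  node 1: 0 child(ren)
  node 48: 1 child(ren)
  node 17: 2 child(ren)
  node 13: 2 child(ren)
  node 9: 0 child(ren)
  node 15: 0 child(ren)
  node 45: 1 child(ren)
  node 33: 1 child(ren)
  node 35: 0 child(ren)
Matching nodes: [6, 3, 48, 17, 13, 45, 33]
Count of internal (non-leaf) nodes: 7


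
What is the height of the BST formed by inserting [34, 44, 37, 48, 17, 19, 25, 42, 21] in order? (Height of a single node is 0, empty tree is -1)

Insertion order: [34, 44, 37, 48, 17, 19, 25, 42, 21]
Tree (level-order array): [34, 17, 44, None, 19, 37, 48, None, 25, None, 42, None, None, 21]
Compute height bottom-up (empty subtree = -1):
  height(21) = 1 + max(-1, -1) = 0
  height(25) = 1 + max(0, -1) = 1
  height(19) = 1 + max(-1, 1) = 2
  height(17) = 1 + max(-1, 2) = 3
  height(42) = 1 + max(-1, -1) = 0
  height(37) = 1 + max(-1, 0) = 1
  height(48) = 1 + max(-1, -1) = 0
  height(44) = 1 + max(1, 0) = 2
  height(34) = 1 + max(3, 2) = 4
Height = 4


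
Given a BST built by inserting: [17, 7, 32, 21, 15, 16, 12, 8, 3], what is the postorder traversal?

Tree insertion order: [17, 7, 32, 21, 15, 16, 12, 8, 3]
Tree (level-order array): [17, 7, 32, 3, 15, 21, None, None, None, 12, 16, None, None, 8]
Postorder traversal: [3, 8, 12, 16, 15, 7, 21, 32, 17]


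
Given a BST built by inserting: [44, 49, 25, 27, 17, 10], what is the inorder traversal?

Tree insertion order: [44, 49, 25, 27, 17, 10]
Tree (level-order array): [44, 25, 49, 17, 27, None, None, 10]
Inorder traversal: [10, 17, 25, 27, 44, 49]


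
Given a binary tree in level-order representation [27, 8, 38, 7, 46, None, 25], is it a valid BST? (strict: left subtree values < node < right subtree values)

Level-order array: [27, 8, 38, 7, 46, None, 25]
Validate using subtree bounds (lo, hi): at each node, require lo < value < hi,
then recurse left with hi=value and right with lo=value.
Preorder trace (stopping at first violation):
  at node 27 with bounds (-inf, +inf): OK
  at node 8 with bounds (-inf, 27): OK
  at node 7 with bounds (-inf, 8): OK
  at node 46 with bounds (8, 27): VIOLATION
Node 46 violates its bound: not (8 < 46 < 27).
Result: Not a valid BST


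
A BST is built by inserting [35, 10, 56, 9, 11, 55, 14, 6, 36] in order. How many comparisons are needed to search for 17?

Search path for 17: 35 -> 10 -> 11 -> 14
Found: False
Comparisons: 4


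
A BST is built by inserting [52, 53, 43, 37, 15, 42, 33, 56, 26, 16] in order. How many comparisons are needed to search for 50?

Search path for 50: 52 -> 43
Found: False
Comparisons: 2


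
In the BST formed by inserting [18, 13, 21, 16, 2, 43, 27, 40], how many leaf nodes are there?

Tree built from: [18, 13, 21, 16, 2, 43, 27, 40]
Tree (level-order array): [18, 13, 21, 2, 16, None, 43, None, None, None, None, 27, None, None, 40]
Rule: A leaf has 0 children.
Per-node child counts:
  node 18: 2 child(ren)
  node 13: 2 child(ren)
  node 2: 0 child(ren)
  node 16: 0 child(ren)
  node 21: 1 child(ren)
  node 43: 1 child(ren)
  node 27: 1 child(ren)
  node 40: 0 child(ren)
Matching nodes: [2, 16, 40]
Count of leaf nodes: 3


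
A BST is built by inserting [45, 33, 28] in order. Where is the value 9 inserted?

Starting tree (level order): [45, 33, None, 28]
Insertion path: 45 -> 33 -> 28
Result: insert 9 as left child of 28
Final tree (level order): [45, 33, None, 28, None, 9]


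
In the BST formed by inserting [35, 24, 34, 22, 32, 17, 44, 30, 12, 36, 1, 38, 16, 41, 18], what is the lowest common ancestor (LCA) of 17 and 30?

Tree insertion order: [35, 24, 34, 22, 32, 17, 44, 30, 12, 36, 1, 38, 16, 41, 18]
Tree (level-order array): [35, 24, 44, 22, 34, 36, None, 17, None, 32, None, None, 38, 12, 18, 30, None, None, 41, 1, 16]
In a BST, the LCA of p=17, q=30 is the first node v on the
root-to-leaf path with p <= v <= q (go left if both < v, right if both > v).
Walk from root:
  at 35: both 17 and 30 < 35, go left
  at 24: 17 <= 24 <= 30, this is the LCA
LCA = 24


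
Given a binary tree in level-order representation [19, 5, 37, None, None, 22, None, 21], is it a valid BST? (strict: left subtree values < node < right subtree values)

Level-order array: [19, 5, 37, None, None, 22, None, 21]
Validate using subtree bounds (lo, hi): at each node, require lo < value < hi,
then recurse left with hi=value and right with lo=value.
Preorder trace (stopping at first violation):
  at node 19 with bounds (-inf, +inf): OK
  at node 5 with bounds (-inf, 19): OK
  at node 37 with bounds (19, +inf): OK
  at node 22 with bounds (19, 37): OK
  at node 21 with bounds (19, 22): OK
No violation found at any node.
Result: Valid BST


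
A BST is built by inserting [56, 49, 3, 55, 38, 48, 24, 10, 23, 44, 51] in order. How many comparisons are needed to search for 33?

Search path for 33: 56 -> 49 -> 3 -> 38 -> 24
Found: False
Comparisons: 5


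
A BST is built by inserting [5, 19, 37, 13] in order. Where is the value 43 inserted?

Starting tree (level order): [5, None, 19, 13, 37]
Insertion path: 5 -> 19 -> 37
Result: insert 43 as right child of 37
Final tree (level order): [5, None, 19, 13, 37, None, None, None, 43]


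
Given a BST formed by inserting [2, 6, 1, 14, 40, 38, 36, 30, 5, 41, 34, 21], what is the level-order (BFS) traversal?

Tree insertion order: [2, 6, 1, 14, 40, 38, 36, 30, 5, 41, 34, 21]
Tree (level-order array): [2, 1, 6, None, None, 5, 14, None, None, None, 40, 38, 41, 36, None, None, None, 30, None, 21, 34]
BFS from the root, enqueuing left then right child of each popped node:
  queue [2] -> pop 2, enqueue [1, 6], visited so far: [2]
  queue [1, 6] -> pop 1, enqueue [none], visited so far: [2, 1]
  queue [6] -> pop 6, enqueue [5, 14], visited so far: [2, 1, 6]
  queue [5, 14] -> pop 5, enqueue [none], visited so far: [2, 1, 6, 5]
  queue [14] -> pop 14, enqueue [40], visited so far: [2, 1, 6, 5, 14]
  queue [40] -> pop 40, enqueue [38, 41], visited so far: [2, 1, 6, 5, 14, 40]
  queue [38, 41] -> pop 38, enqueue [36], visited so far: [2, 1, 6, 5, 14, 40, 38]
  queue [41, 36] -> pop 41, enqueue [none], visited so far: [2, 1, 6, 5, 14, 40, 38, 41]
  queue [36] -> pop 36, enqueue [30], visited so far: [2, 1, 6, 5, 14, 40, 38, 41, 36]
  queue [30] -> pop 30, enqueue [21, 34], visited so far: [2, 1, 6, 5, 14, 40, 38, 41, 36, 30]
  queue [21, 34] -> pop 21, enqueue [none], visited so far: [2, 1, 6, 5, 14, 40, 38, 41, 36, 30, 21]
  queue [34] -> pop 34, enqueue [none], visited so far: [2, 1, 6, 5, 14, 40, 38, 41, 36, 30, 21, 34]
Result: [2, 1, 6, 5, 14, 40, 38, 41, 36, 30, 21, 34]


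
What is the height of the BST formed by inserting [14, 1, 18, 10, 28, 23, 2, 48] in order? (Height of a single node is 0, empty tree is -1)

Insertion order: [14, 1, 18, 10, 28, 23, 2, 48]
Tree (level-order array): [14, 1, 18, None, 10, None, 28, 2, None, 23, 48]
Compute height bottom-up (empty subtree = -1):
  height(2) = 1 + max(-1, -1) = 0
  height(10) = 1 + max(0, -1) = 1
  height(1) = 1 + max(-1, 1) = 2
  height(23) = 1 + max(-1, -1) = 0
  height(48) = 1 + max(-1, -1) = 0
  height(28) = 1 + max(0, 0) = 1
  height(18) = 1 + max(-1, 1) = 2
  height(14) = 1 + max(2, 2) = 3
Height = 3


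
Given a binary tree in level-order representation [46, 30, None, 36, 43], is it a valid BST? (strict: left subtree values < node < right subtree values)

Level-order array: [46, 30, None, 36, 43]
Validate using subtree bounds (lo, hi): at each node, require lo < value < hi,
then recurse left with hi=value and right with lo=value.
Preorder trace (stopping at first violation):
  at node 46 with bounds (-inf, +inf): OK
  at node 30 with bounds (-inf, 46): OK
  at node 36 with bounds (-inf, 30): VIOLATION
Node 36 violates its bound: not (-inf < 36 < 30).
Result: Not a valid BST


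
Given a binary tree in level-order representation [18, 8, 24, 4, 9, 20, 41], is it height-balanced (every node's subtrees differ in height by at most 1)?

Tree (level-order array): [18, 8, 24, 4, 9, 20, 41]
Definition: a tree is height-balanced if, at every node, |h(left) - h(right)| <= 1 (empty subtree has height -1).
Bottom-up per-node check:
  node 4: h_left=-1, h_right=-1, diff=0 [OK], height=0
  node 9: h_left=-1, h_right=-1, diff=0 [OK], height=0
  node 8: h_left=0, h_right=0, diff=0 [OK], height=1
  node 20: h_left=-1, h_right=-1, diff=0 [OK], height=0
  node 41: h_left=-1, h_right=-1, diff=0 [OK], height=0
  node 24: h_left=0, h_right=0, diff=0 [OK], height=1
  node 18: h_left=1, h_right=1, diff=0 [OK], height=2
All nodes satisfy the balance condition.
Result: Balanced


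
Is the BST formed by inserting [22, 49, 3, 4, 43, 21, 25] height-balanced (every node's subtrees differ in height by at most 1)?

Tree (level-order array): [22, 3, 49, None, 4, 43, None, None, 21, 25]
Definition: a tree is height-balanced if, at every node, |h(left) - h(right)| <= 1 (empty subtree has height -1).
Bottom-up per-node check:
  node 21: h_left=-1, h_right=-1, diff=0 [OK], height=0
  node 4: h_left=-1, h_right=0, diff=1 [OK], height=1
  node 3: h_left=-1, h_right=1, diff=2 [FAIL (|-1-1|=2 > 1)], height=2
  node 25: h_left=-1, h_right=-1, diff=0 [OK], height=0
  node 43: h_left=0, h_right=-1, diff=1 [OK], height=1
  node 49: h_left=1, h_right=-1, diff=2 [FAIL (|1--1|=2 > 1)], height=2
  node 22: h_left=2, h_right=2, diff=0 [OK], height=3
Node 3 violates the condition: |-1 - 1| = 2 > 1.
Result: Not balanced


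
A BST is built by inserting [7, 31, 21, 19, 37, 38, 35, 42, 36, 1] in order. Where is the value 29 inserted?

Starting tree (level order): [7, 1, 31, None, None, 21, 37, 19, None, 35, 38, None, None, None, 36, None, 42]
Insertion path: 7 -> 31 -> 21
Result: insert 29 as right child of 21
Final tree (level order): [7, 1, 31, None, None, 21, 37, 19, 29, 35, 38, None, None, None, None, None, 36, None, 42]


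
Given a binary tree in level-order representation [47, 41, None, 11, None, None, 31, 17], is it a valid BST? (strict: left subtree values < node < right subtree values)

Level-order array: [47, 41, None, 11, None, None, 31, 17]
Validate using subtree bounds (lo, hi): at each node, require lo < value < hi,
then recurse left with hi=value and right with lo=value.
Preorder trace (stopping at first violation):
  at node 47 with bounds (-inf, +inf): OK
  at node 41 with bounds (-inf, 47): OK
  at node 11 with bounds (-inf, 41): OK
  at node 31 with bounds (11, 41): OK
  at node 17 with bounds (11, 31): OK
No violation found at any node.
Result: Valid BST


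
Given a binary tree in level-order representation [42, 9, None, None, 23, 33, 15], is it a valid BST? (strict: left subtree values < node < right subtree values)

Level-order array: [42, 9, None, None, 23, 33, 15]
Validate using subtree bounds (lo, hi): at each node, require lo < value < hi,
then recurse left with hi=value and right with lo=value.
Preorder trace (stopping at first violation):
  at node 42 with bounds (-inf, +inf): OK
  at node 9 with bounds (-inf, 42): OK
  at node 23 with bounds (9, 42): OK
  at node 33 with bounds (9, 23): VIOLATION
Node 33 violates its bound: not (9 < 33 < 23).
Result: Not a valid BST


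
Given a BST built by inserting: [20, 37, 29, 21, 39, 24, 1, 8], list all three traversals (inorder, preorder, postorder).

Tree insertion order: [20, 37, 29, 21, 39, 24, 1, 8]
Tree (level-order array): [20, 1, 37, None, 8, 29, 39, None, None, 21, None, None, None, None, 24]
Inorder (L, root, R): [1, 8, 20, 21, 24, 29, 37, 39]
Preorder (root, L, R): [20, 1, 8, 37, 29, 21, 24, 39]
Postorder (L, R, root): [8, 1, 24, 21, 29, 39, 37, 20]


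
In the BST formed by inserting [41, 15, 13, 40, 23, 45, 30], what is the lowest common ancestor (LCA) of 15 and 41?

Tree insertion order: [41, 15, 13, 40, 23, 45, 30]
Tree (level-order array): [41, 15, 45, 13, 40, None, None, None, None, 23, None, None, 30]
In a BST, the LCA of p=15, q=41 is the first node v on the
root-to-leaf path with p <= v <= q (go left if both < v, right if both > v).
Walk from root:
  at 41: 15 <= 41 <= 41, this is the LCA
LCA = 41


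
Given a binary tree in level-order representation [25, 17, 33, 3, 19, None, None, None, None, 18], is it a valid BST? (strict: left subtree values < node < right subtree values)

Level-order array: [25, 17, 33, 3, 19, None, None, None, None, 18]
Validate using subtree bounds (lo, hi): at each node, require lo < value < hi,
then recurse left with hi=value and right with lo=value.
Preorder trace (stopping at first violation):
  at node 25 with bounds (-inf, +inf): OK
  at node 17 with bounds (-inf, 25): OK
  at node 3 with bounds (-inf, 17): OK
  at node 19 with bounds (17, 25): OK
  at node 18 with bounds (17, 19): OK
  at node 33 with bounds (25, +inf): OK
No violation found at any node.
Result: Valid BST


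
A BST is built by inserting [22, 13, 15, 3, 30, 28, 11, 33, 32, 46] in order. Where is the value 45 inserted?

Starting tree (level order): [22, 13, 30, 3, 15, 28, 33, None, 11, None, None, None, None, 32, 46]
Insertion path: 22 -> 30 -> 33 -> 46
Result: insert 45 as left child of 46
Final tree (level order): [22, 13, 30, 3, 15, 28, 33, None, 11, None, None, None, None, 32, 46, None, None, None, None, 45]


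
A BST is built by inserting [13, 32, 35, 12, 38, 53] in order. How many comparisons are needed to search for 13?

Search path for 13: 13
Found: True
Comparisons: 1


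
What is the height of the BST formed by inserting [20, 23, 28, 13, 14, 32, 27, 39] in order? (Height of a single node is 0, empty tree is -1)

Insertion order: [20, 23, 28, 13, 14, 32, 27, 39]
Tree (level-order array): [20, 13, 23, None, 14, None, 28, None, None, 27, 32, None, None, None, 39]
Compute height bottom-up (empty subtree = -1):
  height(14) = 1 + max(-1, -1) = 0
  height(13) = 1 + max(-1, 0) = 1
  height(27) = 1 + max(-1, -1) = 0
  height(39) = 1 + max(-1, -1) = 0
  height(32) = 1 + max(-1, 0) = 1
  height(28) = 1 + max(0, 1) = 2
  height(23) = 1 + max(-1, 2) = 3
  height(20) = 1 + max(1, 3) = 4
Height = 4


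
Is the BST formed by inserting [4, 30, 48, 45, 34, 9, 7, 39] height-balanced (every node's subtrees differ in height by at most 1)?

Tree (level-order array): [4, None, 30, 9, 48, 7, None, 45, None, None, None, 34, None, None, 39]
Definition: a tree is height-balanced if, at every node, |h(left) - h(right)| <= 1 (empty subtree has height -1).
Bottom-up per-node check:
  node 7: h_left=-1, h_right=-1, diff=0 [OK], height=0
  node 9: h_left=0, h_right=-1, diff=1 [OK], height=1
  node 39: h_left=-1, h_right=-1, diff=0 [OK], height=0
  node 34: h_left=-1, h_right=0, diff=1 [OK], height=1
  node 45: h_left=1, h_right=-1, diff=2 [FAIL (|1--1|=2 > 1)], height=2
  node 48: h_left=2, h_right=-1, diff=3 [FAIL (|2--1|=3 > 1)], height=3
  node 30: h_left=1, h_right=3, diff=2 [FAIL (|1-3|=2 > 1)], height=4
  node 4: h_left=-1, h_right=4, diff=5 [FAIL (|-1-4|=5 > 1)], height=5
Node 45 violates the condition: |1 - -1| = 2 > 1.
Result: Not balanced


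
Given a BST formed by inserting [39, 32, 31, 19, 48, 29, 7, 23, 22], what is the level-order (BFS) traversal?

Tree insertion order: [39, 32, 31, 19, 48, 29, 7, 23, 22]
Tree (level-order array): [39, 32, 48, 31, None, None, None, 19, None, 7, 29, None, None, 23, None, 22]
BFS from the root, enqueuing left then right child of each popped node:
  queue [39] -> pop 39, enqueue [32, 48], visited so far: [39]
  queue [32, 48] -> pop 32, enqueue [31], visited so far: [39, 32]
  queue [48, 31] -> pop 48, enqueue [none], visited so far: [39, 32, 48]
  queue [31] -> pop 31, enqueue [19], visited so far: [39, 32, 48, 31]
  queue [19] -> pop 19, enqueue [7, 29], visited so far: [39, 32, 48, 31, 19]
  queue [7, 29] -> pop 7, enqueue [none], visited so far: [39, 32, 48, 31, 19, 7]
  queue [29] -> pop 29, enqueue [23], visited so far: [39, 32, 48, 31, 19, 7, 29]
  queue [23] -> pop 23, enqueue [22], visited so far: [39, 32, 48, 31, 19, 7, 29, 23]
  queue [22] -> pop 22, enqueue [none], visited so far: [39, 32, 48, 31, 19, 7, 29, 23, 22]
Result: [39, 32, 48, 31, 19, 7, 29, 23, 22]


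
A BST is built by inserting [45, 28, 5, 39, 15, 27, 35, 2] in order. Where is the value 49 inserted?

Starting tree (level order): [45, 28, None, 5, 39, 2, 15, 35, None, None, None, None, 27]
Insertion path: 45
Result: insert 49 as right child of 45
Final tree (level order): [45, 28, 49, 5, 39, None, None, 2, 15, 35, None, None, None, None, 27]


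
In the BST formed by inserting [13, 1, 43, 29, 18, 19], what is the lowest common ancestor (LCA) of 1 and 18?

Tree insertion order: [13, 1, 43, 29, 18, 19]
Tree (level-order array): [13, 1, 43, None, None, 29, None, 18, None, None, 19]
In a BST, the LCA of p=1, q=18 is the first node v on the
root-to-leaf path with p <= v <= q (go left if both < v, right if both > v).
Walk from root:
  at 13: 1 <= 13 <= 18, this is the LCA
LCA = 13


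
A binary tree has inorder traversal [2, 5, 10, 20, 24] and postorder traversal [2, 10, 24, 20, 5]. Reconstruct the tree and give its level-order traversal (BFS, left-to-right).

Inorder:   [2, 5, 10, 20, 24]
Postorder: [2, 10, 24, 20, 5]
Algorithm: postorder visits root last, so walk postorder right-to-left;
each value is the root of the current inorder slice — split it at that
value, recurse on the right subtree first, then the left.
Recursive splits:
  root=5; inorder splits into left=[2], right=[10, 20, 24]
  root=20; inorder splits into left=[10], right=[24]
  root=24; inorder splits into left=[], right=[]
  root=10; inorder splits into left=[], right=[]
  root=2; inorder splits into left=[], right=[]
Reconstructed level-order: [5, 2, 20, 10, 24]


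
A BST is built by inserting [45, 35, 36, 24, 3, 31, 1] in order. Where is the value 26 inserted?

Starting tree (level order): [45, 35, None, 24, 36, 3, 31, None, None, 1]
Insertion path: 45 -> 35 -> 24 -> 31
Result: insert 26 as left child of 31
Final tree (level order): [45, 35, None, 24, 36, 3, 31, None, None, 1, None, 26]


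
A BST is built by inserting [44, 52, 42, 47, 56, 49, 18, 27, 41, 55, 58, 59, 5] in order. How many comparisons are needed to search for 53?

Search path for 53: 44 -> 52 -> 56 -> 55
Found: False
Comparisons: 4


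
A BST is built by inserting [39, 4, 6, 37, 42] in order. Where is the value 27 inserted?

Starting tree (level order): [39, 4, 42, None, 6, None, None, None, 37]
Insertion path: 39 -> 4 -> 6 -> 37
Result: insert 27 as left child of 37
Final tree (level order): [39, 4, 42, None, 6, None, None, None, 37, 27]


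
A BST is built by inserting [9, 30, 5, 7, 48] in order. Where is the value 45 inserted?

Starting tree (level order): [9, 5, 30, None, 7, None, 48]
Insertion path: 9 -> 30 -> 48
Result: insert 45 as left child of 48
Final tree (level order): [9, 5, 30, None, 7, None, 48, None, None, 45]


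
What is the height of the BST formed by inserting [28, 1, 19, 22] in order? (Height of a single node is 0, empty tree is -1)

Insertion order: [28, 1, 19, 22]
Tree (level-order array): [28, 1, None, None, 19, None, 22]
Compute height bottom-up (empty subtree = -1):
  height(22) = 1 + max(-1, -1) = 0
  height(19) = 1 + max(-1, 0) = 1
  height(1) = 1 + max(-1, 1) = 2
  height(28) = 1 + max(2, -1) = 3
Height = 3


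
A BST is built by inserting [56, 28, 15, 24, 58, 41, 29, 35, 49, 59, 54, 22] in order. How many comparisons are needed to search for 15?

Search path for 15: 56 -> 28 -> 15
Found: True
Comparisons: 3


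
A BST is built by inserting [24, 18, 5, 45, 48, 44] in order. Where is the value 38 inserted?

Starting tree (level order): [24, 18, 45, 5, None, 44, 48]
Insertion path: 24 -> 45 -> 44
Result: insert 38 as left child of 44
Final tree (level order): [24, 18, 45, 5, None, 44, 48, None, None, 38]


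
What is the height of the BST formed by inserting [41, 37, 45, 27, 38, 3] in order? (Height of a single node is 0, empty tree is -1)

Insertion order: [41, 37, 45, 27, 38, 3]
Tree (level-order array): [41, 37, 45, 27, 38, None, None, 3]
Compute height bottom-up (empty subtree = -1):
  height(3) = 1 + max(-1, -1) = 0
  height(27) = 1 + max(0, -1) = 1
  height(38) = 1 + max(-1, -1) = 0
  height(37) = 1 + max(1, 0) = 2
  height(45) = 1 + max(-1, -1) = 0
  height(41) = 1 + max(2, 0) = 3
Height = 3


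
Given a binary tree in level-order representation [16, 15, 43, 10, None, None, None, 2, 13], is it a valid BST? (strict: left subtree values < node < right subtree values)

Level-order array: [16, 15, 43, 10, None, None, None, 2, 13]
Validate using subtree bounds (lo, hi): at each node, require lo < value < hi,
then recurse left with hi=value and right with lo=value.
Preorder trace (stopping at first violation):
  at node 16 with bounds (-inf, +inf): OK
  at node 15 with bounds (-inf, 16): OK
  at node 10 with bounds (-inf, 15): OK
  at node 2 with bounds (-inf, 10): OK
  at node 13 with bounds (10, 15): OK
  at node 43 with bounds (16, +inf): OK
No violation found at any node.
Result: Valid BST


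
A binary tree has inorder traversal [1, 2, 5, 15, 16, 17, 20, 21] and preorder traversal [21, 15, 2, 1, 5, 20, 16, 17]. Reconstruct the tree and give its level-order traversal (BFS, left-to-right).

Inorder:  [1, 2, 5, 15, 16, 17, 20, 21]
Preorder: [21, 15, 2, 1, 5, 20, 16, 17]
Algorithm: preorder visits root first, so consume preorder in order;
for each root, split the current inorder slice at that value into
left-subtree inorder and right-subtree inorder, then recurse.
Recursive splits:
  root=21; inorder splits into left=[1, 2, 5, 15, 16, 17, 20], right=[]
  root=15; inorder splits into left=[1, 2, 5], right=[16, 17, 20]
  root=2; inorder splits into left=[1], right=[5]
  root=1; inorder splits into left=[], right=[]
  root=5; inorder splits into left=[], right=[]
  root=20; inorder splits into left=[16, 17], right=[]
  root=16; inorder splits into left=[], right=[17]
  root=17; inorder splits into left=[], right=[]
Reconstructed level-order: [21, 15, 2, 20, 1, 5, 16, 17]


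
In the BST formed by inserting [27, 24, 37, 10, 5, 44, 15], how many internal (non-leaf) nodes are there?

Tree built from: [27, 24, 37, 10, 5, 44, 15]
Tree (level-order array): [27, 24, 37, 10, None, None, 44, 5, 15]
Rule: An internal node has at least one child.
Per-node child counts:
  node 27: 2 child(ren)
  node 24: 1 child(ren)
  node 10: 2 child(ren)
  node 5: 0 child(ren)
  node 15: 0 child(ren)
  node 37: 1 child(ren)
  node 44: 0 child(ren)
Matching nodes: [27, 24, 10, 37]
Count of internal (non-leaf) nodes: 4


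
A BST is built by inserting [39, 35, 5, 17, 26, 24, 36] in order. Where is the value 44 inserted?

Starting tree (level order): [39, 35, None, 5, 36, None, 17, None, None, None, 26, 24]
Insertion path: 39
Result: insert 44 as right child of 39
Final tree (level order): [39, 35, 44, 5, 36, None, None, None, 17, None, None, None, 26, 24]


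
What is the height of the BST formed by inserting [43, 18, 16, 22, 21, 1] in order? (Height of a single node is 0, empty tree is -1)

Insertion order: [43, 18, 16, 22, 21, 1]
Tree (level-order array): [43, 18, None, 16, 22, 1, None, 21]
Compute height bottom-up (empty subtree = -1):
  height(1) = 1 + max(-1, -1) = 0
  height(16) = 1 + max(0, -1) = 1
  height(21) = 1 + max(-1, -1) = 0
  height(22) = 1 + max(0, -1) = 1
  height(18) = 1 + max(1, 1) = 2
  height(43) = 1 + max(2, -1) = 3
Height = 3


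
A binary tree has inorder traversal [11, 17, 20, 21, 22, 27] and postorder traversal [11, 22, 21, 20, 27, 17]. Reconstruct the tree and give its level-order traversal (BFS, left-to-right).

Inorder:   [11, 17, 20, 21, 22, 27]
Postorder: [11, 22, 21, 20, 27, 17]
Algorithm: postorder visits root last, so walk postorder right-to-left;
each value is the root of the current inorder slice — split it at that
value, recurse on the right subtree first, then the left.
Recursive splits:
  root=17; inorder splits into left=[11], right=[20, 21, 22, 27]
  root=27; inorder splits into left=[20, 21, 22], right=[]
  root=20; inorder splits into left=[], right=[21, 22]
  root=21; inorder splits into left=[], right=[22]
  root=22; inorder splits into left=[], right=[]
  root=11; inorder splits into left=[], right=[]
Reconstructed level-order: [17, 11, 27, 20, 21, 22]


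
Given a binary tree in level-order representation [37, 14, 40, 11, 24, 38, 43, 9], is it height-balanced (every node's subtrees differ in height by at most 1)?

Tree (level-order array): [37, 14, 40, 11, 24, 38, 43, 9]
Definition: a tree is height-balanced if, at every node, |h(left) - h(right)| <= 1 (empty subtree has height -1).
Bottom-up per-node check:
  node 9: h_left=-1, h_right=-1, diff=0 [OK], height=0
  node 11: h_left=0, h_right=-1, diff=1 [OK], height=1
  node 24: h_left=-1, h_right=-1, diff=0 [OK], height=0
  node 14: h_left=1, h_right=0, diff=1 [OK], height=2
  node 38: h_left=-1, h_right=-1, diff=0 [OK], height=0
  node 43: h_left=-1, h_right=-1, diff=0 [OK], height=0
  node 40: h_left=0, h_right=0, diff=0 [OK], height=1
  node 37: h_left=2, h_right=1, diff=1 [OK], height=3
All nodes satisfy the balance condition.
Result: Balanced


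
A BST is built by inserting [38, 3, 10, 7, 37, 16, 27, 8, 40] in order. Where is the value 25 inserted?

Starting tree (level order): [38, 3, 40, None, 10, None, None, 7, 37, None, 8, 16, None, None, None, None, 27]
Insertion path: 38 -> 3 -> 10 -> 37 -> 16 -> 27
Result: insert 25 as left child of 27
Final tree (level order): [38, 3, 40, None, 10, None, None, 7, 37, None, 8, 16, None, None, None, None, 27, 25]


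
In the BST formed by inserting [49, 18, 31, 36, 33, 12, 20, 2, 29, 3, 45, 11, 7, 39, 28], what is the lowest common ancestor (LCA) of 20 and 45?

Tree insertion order: [49, 18, 31, 36, 33, 12, 20, 2, 29, 3, 45, 11, 7, 39, 28]
Tree (level-order array): [49, 18, None, 12, 31, 2, None, 20, 36, None, 3, None, 29, 33, 45, None, 11, 28, None, None, None, 39, None, 7]
In a BST, the LCA of p=20, q=45 is the first node v on the
root-to-leaf path with p <= v <= q (go left if both < v, right if both > v).
Walk from root:
  at 49: both 20 and 45 < 49, go left
  at 18: both 20 and 45 > 18, go right
  at 31: 20 <= 31 <= 45, this is the LCA
LCA = 31
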